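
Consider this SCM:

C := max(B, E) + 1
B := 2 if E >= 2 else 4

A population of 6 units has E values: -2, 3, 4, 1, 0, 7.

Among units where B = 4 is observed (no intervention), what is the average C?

5

Conditioning on B=4 selects the 3 unit(s) with E ∈ {-2, 1, 0}. Their C values: 5, 5, 5. Mean = 5.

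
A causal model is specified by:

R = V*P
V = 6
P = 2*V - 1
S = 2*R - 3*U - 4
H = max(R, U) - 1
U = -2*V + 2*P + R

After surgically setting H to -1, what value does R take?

do(H=-1) replaces the equation H = max(R, U) - 1 with the constant H = -1.
R is not downstream of the intervention, so its value is determined by the original equations.
P = 2*V - 1  [with V=6]  = 11
R = V*P  [with V=6, P=11]  = 66

66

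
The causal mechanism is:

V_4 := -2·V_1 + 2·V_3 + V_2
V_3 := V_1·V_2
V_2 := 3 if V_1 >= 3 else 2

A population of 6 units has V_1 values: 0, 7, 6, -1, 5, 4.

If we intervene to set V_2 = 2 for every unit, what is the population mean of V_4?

9

do(V_2=2) breaks V_2's dependence on V_1. With V_2=2 fixed, V_4 across the units is 2, 16, 14, 0, 12, 10, mean 9.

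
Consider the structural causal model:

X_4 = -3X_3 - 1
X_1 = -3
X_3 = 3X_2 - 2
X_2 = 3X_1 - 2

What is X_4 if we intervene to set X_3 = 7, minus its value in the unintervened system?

-126

The intervention breaks the incoming arrows to X_3: X_3 = 3X_2 - 2 no longer applies, and X_3 = 7.
X_4 = -3X_3 - 1  [with X_3=7]  = -22
Without intervention: X_2 = 3X_1 - 2  [with X_1=-3]  = -11; X_3 = 3X_2 - 2  [with X_2=-11]  = -35; X_4 = -3X_3 - 1  [with X_3=-35]  = 104.
Change = -22 − 104 = -126.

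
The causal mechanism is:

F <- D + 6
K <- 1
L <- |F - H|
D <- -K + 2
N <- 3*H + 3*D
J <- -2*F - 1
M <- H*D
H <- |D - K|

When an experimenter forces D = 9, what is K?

Under do(D=9), the mechanism D <- -K + 2 is discarded; D is fixed at 9.
K is not downstream of the intervention, so its value is determined by the original equations.

1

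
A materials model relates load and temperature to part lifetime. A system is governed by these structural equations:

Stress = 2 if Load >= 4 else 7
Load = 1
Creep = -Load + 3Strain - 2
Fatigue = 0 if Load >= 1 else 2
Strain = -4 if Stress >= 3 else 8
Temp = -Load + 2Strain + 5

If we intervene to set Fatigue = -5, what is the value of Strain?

do(Fatigue=-5) replaces the equation Fatigue = 0 if Load >= 1 else 2 with the constant Fatigue = -5.
Strain is not downstream of the intervention, so its value is determined by the original equations.
Stress = 2 if Load >= 4 else 7  [with Load=1]  = 7
Strain = -4 if Stress >= 3 else 8  [with Stress=7]  = -4

-4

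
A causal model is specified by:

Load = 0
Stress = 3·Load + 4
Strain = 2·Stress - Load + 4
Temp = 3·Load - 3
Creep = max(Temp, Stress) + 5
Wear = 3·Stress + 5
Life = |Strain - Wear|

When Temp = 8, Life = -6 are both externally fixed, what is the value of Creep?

Setting Temp = 8, Life = -6 by intervention discards those variables' equations.
Stress = 3·Load + 4  [with Load=0]  = 4
Creep = max(Temp, Stress) + 5  [with Temp=8, Stress=4]  = 13

13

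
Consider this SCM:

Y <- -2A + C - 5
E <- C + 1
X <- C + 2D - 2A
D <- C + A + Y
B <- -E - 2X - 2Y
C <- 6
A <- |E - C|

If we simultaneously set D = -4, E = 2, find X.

The joint intervention fixes D = -4, E = 2, removing each variable's own equation.
A = |E - C|  [with E=2, C=6]  = 4
X = C + 2D - 2A  [with C=6, D=-4, A=4]  = -10

-10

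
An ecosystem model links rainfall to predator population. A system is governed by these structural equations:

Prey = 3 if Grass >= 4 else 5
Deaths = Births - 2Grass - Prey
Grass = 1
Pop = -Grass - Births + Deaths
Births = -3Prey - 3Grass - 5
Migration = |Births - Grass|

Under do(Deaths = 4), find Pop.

26

Under do(Deaths=4), the mechanism Deaths = Births - 2Grass - Prey is discarded; Deaths is fixed at 4.
Prey = 3 if Grass >= 4 else 5  [with Grass=1]  = 5
Births = -3Prey - 3Grass - 5  [with Prey=5, Grass=1]  = -23
Pop = -Grass - Births + Deaths  [with Grass=1, Births=-23, Deaths=4]  = 26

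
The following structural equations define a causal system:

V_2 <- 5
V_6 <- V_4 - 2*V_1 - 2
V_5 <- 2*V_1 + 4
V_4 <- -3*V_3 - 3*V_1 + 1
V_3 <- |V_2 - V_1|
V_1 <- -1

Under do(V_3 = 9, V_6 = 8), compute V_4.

Setting V_3 = 9, V_6 = 8 by intervention discards those variables' equations.
V_4 = -3*V_3 - 3*V_1 + 1  [with V_3=9, V_1=-1]  = -23

-23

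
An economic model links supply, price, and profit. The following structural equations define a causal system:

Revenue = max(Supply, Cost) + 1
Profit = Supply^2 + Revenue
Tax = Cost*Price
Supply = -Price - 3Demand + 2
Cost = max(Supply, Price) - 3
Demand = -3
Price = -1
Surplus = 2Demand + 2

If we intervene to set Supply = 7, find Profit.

The intervention breaks the incoming arrows to Supply: Supply = -Price - 3Demand + 2 no longer applies, and Supply = 7.
Cost = max(Supply, Price) - 3  [with Supply=7, Price=-1]  = 4
Revenue = max(Supply, Cost) + 1  [with Supply=7, Cost=4]  = 8
Profit = Supply^2 + Revenue  [with Supply=7, Revenue=8]  = 57

57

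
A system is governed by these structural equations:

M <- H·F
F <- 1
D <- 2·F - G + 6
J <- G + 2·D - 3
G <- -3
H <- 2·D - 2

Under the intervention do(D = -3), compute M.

-8

The intervention breaks the incoming arrows to D: D <- 2·F - G + 6 no longer applies, and D = -3.
H = 2·D - 2  [with D=-3]  = -8
M = H·F  [with H=-8, F=1]  = -8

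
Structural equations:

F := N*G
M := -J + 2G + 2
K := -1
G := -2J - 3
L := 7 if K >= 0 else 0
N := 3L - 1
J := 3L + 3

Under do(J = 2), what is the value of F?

7

The intervention breaks the incoming arrows to J: J := 3L + 3 no longer applies, and J = 2.
L = 7 if K >= 0 else 0  [with K=-1]  = 0
G = -2J - 3  [with J=2]  = -7
N = 3L - 1  [with L=0]  = -1
F = N*G  [with N=-1, G=-7]  = 7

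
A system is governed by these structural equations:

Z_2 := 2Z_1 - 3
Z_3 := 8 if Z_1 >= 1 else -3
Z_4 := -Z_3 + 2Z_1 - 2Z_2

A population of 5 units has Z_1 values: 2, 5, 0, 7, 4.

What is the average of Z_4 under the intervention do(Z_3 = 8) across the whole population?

-9.2

do(Z_3=8) breaks Z_3's dependence on Z_1. With Z_3=8 fixed, Z_4 across the units is -6, -12, -2, -16, -10, mean -9.2.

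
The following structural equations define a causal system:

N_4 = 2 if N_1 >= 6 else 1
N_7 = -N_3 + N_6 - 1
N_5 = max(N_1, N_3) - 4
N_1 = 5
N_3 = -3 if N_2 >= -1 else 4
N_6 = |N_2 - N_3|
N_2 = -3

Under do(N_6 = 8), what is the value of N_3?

do(N_6=8) replaces the equation N_6 = |N_2 - N_3| with the constant N_6 = 8.
N_3 is not downstream of the intervention, so its value is determined by the original equations.
N_3 = -3 if N_2 >= -1 else 4  [with N_2=-3]  = 4

4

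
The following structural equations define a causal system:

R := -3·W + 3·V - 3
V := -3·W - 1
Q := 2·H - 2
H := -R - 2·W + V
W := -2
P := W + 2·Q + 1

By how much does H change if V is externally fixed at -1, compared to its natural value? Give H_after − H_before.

12

Under do(V=-1), the mechanism V := -3·W - 1 is discarded; V is fixed at -1.
R = -3·W + 3·V - 3  [with W=-2, V=-1]  = 0
H = -R - 2·W + V  [with R=0, W=-2, V=-1]  = 3
Without intervention: V = -3·W - 1  [with W=-2]  = 5; R = -3·W + 3·V - 3  [with W=-2, V=5]  = 18; H = -R - 2·W + V  [with R=18, W=-2, V=5]  = -9.
Change = 3 − (-9) = 12.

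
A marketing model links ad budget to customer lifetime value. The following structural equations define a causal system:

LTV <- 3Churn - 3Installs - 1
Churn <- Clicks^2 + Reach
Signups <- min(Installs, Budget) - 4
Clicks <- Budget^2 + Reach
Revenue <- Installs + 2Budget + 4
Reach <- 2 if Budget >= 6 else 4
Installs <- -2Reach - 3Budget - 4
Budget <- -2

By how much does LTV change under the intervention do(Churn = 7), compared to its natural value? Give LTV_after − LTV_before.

Intervening sets Churn = 7 and removes its equation (Churn <- Clicks^2 + Reach).
Reach = 2 if Budget >= 6 else 4  [with Budget=-2]  = 4
Installs = -2Reach - 3Budget - 4  [with Reach=4, Budget=-2]  = -6
LTV = 3Churn - 3Installs - 1  [with Churn=7, Installs=-6]  = 38
Without intervention: Reach = 2 if Budget >= 6 else 4  [with Budget=-2]  = 4; Clicks = Budget^2 + Reach  [with Budget=-2, Reach=4]  = 8; Installs = -2Reach - 3Budget - 4  [with Reach=4, Budget=-2]  = -6; Churn = Clicks^2 + Reach  [with Clicks=8, Reach=4]  = 68; LTV = 3Churn - 3Installs - 1  [with Churn=68, Installs=-6]  = 221.
Change = 38 − 221 = -183.

-183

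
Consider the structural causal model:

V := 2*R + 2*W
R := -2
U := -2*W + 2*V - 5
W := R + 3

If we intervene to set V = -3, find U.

-13

The intervention breaks the incoming arrows to V: V := 2*R + 2*W no longer applies, and V = -3.
W = R + 3  [with R=-2]  = 1
U = -2*W + 2*V - 5  [with W=1, V=-3]  = -13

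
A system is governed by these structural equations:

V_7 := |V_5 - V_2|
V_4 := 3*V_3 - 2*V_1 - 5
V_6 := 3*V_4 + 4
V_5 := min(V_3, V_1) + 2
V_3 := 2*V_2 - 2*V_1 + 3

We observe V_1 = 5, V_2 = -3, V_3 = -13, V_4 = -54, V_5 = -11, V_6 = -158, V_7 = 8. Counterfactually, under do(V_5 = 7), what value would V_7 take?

10

Under do(V_5=7), the mechanism V_5 := min(V_3, V_1) + 2 is discarded; V_5 is fixed at 7.
V_7 = |V_5 - V_2|  [with V_5=7, V_2=-3]  = 10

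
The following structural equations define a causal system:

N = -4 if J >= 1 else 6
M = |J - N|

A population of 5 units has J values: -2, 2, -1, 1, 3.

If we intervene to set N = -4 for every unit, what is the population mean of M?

4.6

do(N=-4) breaks N's dependence on J. With N=-4 fixed, M across the units is 2, 6, 3, 5, 7, mean 4.6.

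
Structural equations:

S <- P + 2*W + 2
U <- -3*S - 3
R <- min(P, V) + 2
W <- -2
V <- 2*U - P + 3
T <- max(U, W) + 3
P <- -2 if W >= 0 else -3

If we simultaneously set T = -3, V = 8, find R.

-1

Setting T = -3, V = 8 by intervention discards those variables' equations.
P = -2 if W >= 0 else -3  [with W=-2]  = -3
R = min(P, V) + 2  [with P=-3, V=8]  = -1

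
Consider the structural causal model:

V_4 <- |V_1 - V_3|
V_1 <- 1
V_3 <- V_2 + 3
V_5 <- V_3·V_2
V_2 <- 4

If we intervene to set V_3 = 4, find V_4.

The intervention breaks the incoming arrows to V_3: V_3 <- V_2 + 3 no longer applies, and V_3 = 4.
V_4 = |V_1 - V_3|  [with V_1=1, V_3=4]  = 3

3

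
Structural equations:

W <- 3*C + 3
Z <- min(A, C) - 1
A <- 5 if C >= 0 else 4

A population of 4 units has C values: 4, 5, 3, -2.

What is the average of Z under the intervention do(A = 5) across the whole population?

Under do(A=5), A's equation is replaced by A=5 for every unit. Per-unit Z: 3, 4, 2, -3. Mean = 1.5.

1.5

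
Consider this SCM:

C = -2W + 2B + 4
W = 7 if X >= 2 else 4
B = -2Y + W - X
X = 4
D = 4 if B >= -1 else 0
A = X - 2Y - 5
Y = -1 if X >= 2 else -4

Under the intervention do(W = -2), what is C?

0

do(W=-2) replaces the equation W = 7 if X >= 2 else 4 with the constant W = -2.
Y = -1 if X >= 2 else -4  [with X=4]  = -1
B = -2Y + W - X  [with Y=-1, W=-2, X=4]  = -4
C = -2W + 2B + 4  [with W=-2, B=-4]  = 0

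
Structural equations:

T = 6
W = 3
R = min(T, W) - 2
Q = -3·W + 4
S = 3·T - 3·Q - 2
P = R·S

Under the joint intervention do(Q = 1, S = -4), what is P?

The joint intervention fixes Q = 1, S = -4, removing each variable's own equation.
R = min(T, W) - 2  [with T=6, W=3]  = 1
P = R·S  [with R=1, S=-4]  = -4

-4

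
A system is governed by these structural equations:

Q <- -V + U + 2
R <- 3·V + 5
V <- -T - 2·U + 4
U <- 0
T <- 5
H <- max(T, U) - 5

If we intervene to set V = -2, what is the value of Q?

4

The intervention breaks the incoming arrows to V: V <- -T - 2·U + 4 no longer applies, and V = -2.
Q = -V + U + 2  [with V=-2, U=0]  = 4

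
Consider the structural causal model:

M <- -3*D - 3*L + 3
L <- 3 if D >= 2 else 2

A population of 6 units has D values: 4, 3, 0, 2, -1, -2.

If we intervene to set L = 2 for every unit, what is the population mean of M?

Under do(L=2), L's equation is replaced by L=2 for every unit. Per-unit M: -15, -12, -3, -9, 0, 3. Mean = -6.

-6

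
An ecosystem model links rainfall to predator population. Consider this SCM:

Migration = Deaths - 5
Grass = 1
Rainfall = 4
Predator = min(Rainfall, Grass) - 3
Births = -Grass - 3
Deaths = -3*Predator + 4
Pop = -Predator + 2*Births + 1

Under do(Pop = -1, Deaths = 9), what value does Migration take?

Setting Pop = -1, Deaths = 9 by intervention discards those variables' equations.
Migration = Deaths - 5  [with Deaths=9]  = 4

4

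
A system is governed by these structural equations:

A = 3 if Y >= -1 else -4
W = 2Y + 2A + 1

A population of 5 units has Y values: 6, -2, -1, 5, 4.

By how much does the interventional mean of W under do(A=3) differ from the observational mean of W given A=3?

-2.2

Every unit gets A=3 under the intervention. W values become 19, 3, 5, 17, 15; E[W|do(A=3)] = 11.8.
E[W|A=3] averages over only the 4 units with A=3 (Y = 6, -1, 5, 4): W = 19, 5, 17, 15, mean 14.
Difference = 11.8 − 14 = -2.2.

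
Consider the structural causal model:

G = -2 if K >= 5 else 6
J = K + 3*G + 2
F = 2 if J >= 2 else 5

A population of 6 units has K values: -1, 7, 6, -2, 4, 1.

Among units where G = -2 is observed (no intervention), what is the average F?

Observing G=-2 restricts to units where G's equation naturally yields -2: K ∈ {7, 6}. In that subpopulation F = 2, 2, mean 2.

2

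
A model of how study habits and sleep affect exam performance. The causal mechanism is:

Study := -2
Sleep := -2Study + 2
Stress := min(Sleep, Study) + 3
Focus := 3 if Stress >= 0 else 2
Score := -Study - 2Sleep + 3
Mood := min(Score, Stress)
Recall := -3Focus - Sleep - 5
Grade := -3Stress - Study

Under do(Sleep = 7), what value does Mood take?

-9

Under do(Sleep=7), the mechanism Sleep := -2Study + 2 is discarded; Sleep is fixed at 7.
Stress = min(Sleep, Study) + 3  [with Sleep=7, Study=-2]  = 1
Score = -Study - 2Sleep + 3  [with Study=-2, Sleep=7]  = -9
Mood = min(Score, Stress)  [with Score=-9, Stress=1]  = -9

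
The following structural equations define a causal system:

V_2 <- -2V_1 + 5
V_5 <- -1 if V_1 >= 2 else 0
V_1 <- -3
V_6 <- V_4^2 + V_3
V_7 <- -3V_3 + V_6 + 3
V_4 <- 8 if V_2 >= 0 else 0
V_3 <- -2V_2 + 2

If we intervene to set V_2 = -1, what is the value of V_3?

4

The intervention breaks the incoming arrows to V_2: V_2 <- -2V_1 + 5 no longer applies, and V_2 = -1.
V_3 = -2V_2 + 2  [with V_2=-1]  = 4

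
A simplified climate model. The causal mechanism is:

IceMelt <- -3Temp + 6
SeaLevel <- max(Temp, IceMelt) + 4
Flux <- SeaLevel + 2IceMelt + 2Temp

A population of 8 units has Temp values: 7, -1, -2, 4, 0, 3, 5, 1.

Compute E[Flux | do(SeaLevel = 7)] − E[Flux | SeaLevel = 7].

The intervention sets SeaLevel=7 in all 8 units regardless of Temp. Recomputing Flux per unit gives -9, 23, 27, 3, 19, 7, -1, 15; average 10.5.
Conditioning on SeaLevel=7 selects the 2 unit(s) with Temp ∈ {3, 1}. Their Flux values: 7, 15. Mean = 11.
Difference = 10.5 − 11 = -0.5.

-0.5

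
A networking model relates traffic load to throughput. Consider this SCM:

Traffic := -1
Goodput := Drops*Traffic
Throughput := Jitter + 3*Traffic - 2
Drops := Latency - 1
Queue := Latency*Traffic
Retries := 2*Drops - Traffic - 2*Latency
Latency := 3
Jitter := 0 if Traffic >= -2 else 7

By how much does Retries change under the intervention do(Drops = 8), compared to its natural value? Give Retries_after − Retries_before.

Intervening sets Drops = 8 and removes its equation (Drops := Latency - 1).
Retries = 2*Drops - Traffic - 2*Latency  [with Drops=8, Traffic=-1, Latency=3]  = 11
Without intervention: Drops = Latency - 1  [with Latency=3]  = 2; Retries = 2*Drops - Traffic - 2*Latency  [with Drops=2, Traffic=-1, Latency=3]  = -1.
Change = 11 − (-1) = 12.

12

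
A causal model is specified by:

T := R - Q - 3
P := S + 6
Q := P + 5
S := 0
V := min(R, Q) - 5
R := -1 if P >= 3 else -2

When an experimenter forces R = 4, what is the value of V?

-1

do(R=4) replaces the equation R := -1 if P >= 3 else -2 with the constant R = 4.
P = S + 6  [with S=0]  = 6
Q = P + 5  [with P=6]  = 11
V = min(R, Q) - 5  [with R=4, Q=11]  = -1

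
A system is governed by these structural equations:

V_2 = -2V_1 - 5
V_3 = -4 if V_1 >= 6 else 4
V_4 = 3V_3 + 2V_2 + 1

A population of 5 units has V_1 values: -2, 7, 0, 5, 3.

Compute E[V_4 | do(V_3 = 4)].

-7.4

The intervention sets V_3=4 in all 5 units regardless of V_1. Recomputing V_4 per unit gives 11, -25, 3, -17, -9; average -7.4.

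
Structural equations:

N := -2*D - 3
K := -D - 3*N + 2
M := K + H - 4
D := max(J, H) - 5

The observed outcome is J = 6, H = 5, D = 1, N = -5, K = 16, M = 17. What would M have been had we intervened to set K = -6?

The intervention breaks the incoming arrows to K: K := -D - 3*N + 2 no longer applies, and K = -6.
M = K + H - 4  [with K=-6, H=5]  = -5

-5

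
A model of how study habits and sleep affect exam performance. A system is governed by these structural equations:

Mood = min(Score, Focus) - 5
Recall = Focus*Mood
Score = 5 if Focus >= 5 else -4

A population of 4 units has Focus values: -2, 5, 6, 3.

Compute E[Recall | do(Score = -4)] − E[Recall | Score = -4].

Under do(Score=-4), Score's equation is replaced by Score=-4 for every unit. Per-unit Recall: 18, -45, -54, -27. Mean = -27.
E[Recall|Score=-4] averages over only the 2 units with Score=-4 (Focus = -2, 3): Recall = 18, -27, mean -4.5.
Difference = -27 − (-4.5) = -22.5.

-22.5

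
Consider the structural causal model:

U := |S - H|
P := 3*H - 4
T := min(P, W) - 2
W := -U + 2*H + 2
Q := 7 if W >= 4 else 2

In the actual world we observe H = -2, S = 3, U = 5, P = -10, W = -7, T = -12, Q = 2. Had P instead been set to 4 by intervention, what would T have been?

Under do(P=4), the mechanism P := 3*H - 4 is discarded; P is fixed at 4.
U = |S - H|  [with S=3, H=-2]  = 5
W = -U + 2*H + 2  [with U=5, H=-2]  = -7
T = min(P, W) - 2  [with P=4, W=-7]  = -9

-9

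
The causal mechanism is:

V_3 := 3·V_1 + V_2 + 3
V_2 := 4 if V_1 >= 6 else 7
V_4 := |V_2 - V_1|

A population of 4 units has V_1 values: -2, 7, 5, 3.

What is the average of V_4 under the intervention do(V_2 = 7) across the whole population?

3.75

Under do(V_2=7), V_2's equation is replaced by V_2=7 for every unit. Per-unit V_4: 9, 0, 2, 4. Mean = 3.75.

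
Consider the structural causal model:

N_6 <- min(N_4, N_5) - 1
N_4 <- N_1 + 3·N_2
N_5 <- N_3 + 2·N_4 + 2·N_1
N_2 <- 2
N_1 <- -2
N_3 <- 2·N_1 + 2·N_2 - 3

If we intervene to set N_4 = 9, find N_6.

Under do(N_4=9), the mechanism N_4 <- N_1 + 3·N_2 is discarded; N_4 is fixed at 9.
N_3 = 2·N_1 + 2·N_2 - 3  [with N_1=-2, N_2=2]  = -3
N_5 = N_3 + 2·N_4 + 2·N_1  [with N_3=-3, N_4=9, N_1=-2]  = 11
N_6 = min(N_4, N_5) - 1  [with N_4=9, N_5=11]  = 8

8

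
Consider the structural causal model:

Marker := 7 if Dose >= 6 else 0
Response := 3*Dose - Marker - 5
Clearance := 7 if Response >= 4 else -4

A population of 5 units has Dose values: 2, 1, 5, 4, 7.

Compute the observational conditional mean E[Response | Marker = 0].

4

E[Response|Marker=0] averages over only the 4 units with Marker=0 (Dose = 2, 1, 5, 4): Response = 1, -2, 10, 7, mean 4.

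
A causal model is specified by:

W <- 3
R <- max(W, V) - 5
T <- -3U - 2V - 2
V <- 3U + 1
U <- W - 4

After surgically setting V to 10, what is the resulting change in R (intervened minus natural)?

The intervention breaks the incoming arrows to V: V <- 3U + 1 no longer applies, and V = 10.
R = max(W, V) - 5  [with W=3, V=10]  = 5
Without intervention: U = W - 4  [with W=3]  = -1; V = 3U + 1  [with U=-1]  = -2; R = max(W, V) - 5  [with W=3, V=-2]  = -2.
Change = 5 − (-2) = 7.

7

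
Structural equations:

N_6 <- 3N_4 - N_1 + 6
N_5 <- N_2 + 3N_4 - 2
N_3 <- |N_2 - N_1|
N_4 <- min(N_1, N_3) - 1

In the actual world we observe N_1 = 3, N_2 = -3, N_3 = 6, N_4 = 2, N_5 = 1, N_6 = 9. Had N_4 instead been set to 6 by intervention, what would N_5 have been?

Intervening sets N_4 = 6 and removes its equation (N_4 <- min(N_1, N_3) - 1).
N_5 = N_2 + 3N_4 - 2  [with N_2=-3, N_4=6]  = 13

13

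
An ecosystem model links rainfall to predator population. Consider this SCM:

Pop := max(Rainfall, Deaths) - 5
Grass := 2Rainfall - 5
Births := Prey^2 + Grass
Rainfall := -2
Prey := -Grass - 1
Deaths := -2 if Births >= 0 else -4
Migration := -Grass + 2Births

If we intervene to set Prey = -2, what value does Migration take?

The intervention breaks the incoming arrows to Prey: Prey := -Grass - 1 no longer applies, and Prey = -2.
Grass = 2Rainfall - 5  [with Rainfall=-2]  = -9
Births = Prey^2 + Grass  [with Prey=-2, Grass=-9]  = -5
Migration = -Grass + 2Births  [with Grass=-9, Births=-5]  = -1

-1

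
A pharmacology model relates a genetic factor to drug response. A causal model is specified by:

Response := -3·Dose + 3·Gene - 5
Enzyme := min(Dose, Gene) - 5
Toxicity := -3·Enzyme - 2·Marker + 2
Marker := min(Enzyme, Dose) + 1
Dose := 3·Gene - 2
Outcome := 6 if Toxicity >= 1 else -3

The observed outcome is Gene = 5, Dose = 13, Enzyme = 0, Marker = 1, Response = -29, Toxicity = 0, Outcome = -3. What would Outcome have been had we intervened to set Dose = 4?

6

Under do(Dose=4), the mechanism Dose := 3·Gene - 2 is discarded; Dose is fixed at 4.
Enzyme = min(Dose, Gene) - 5  [with Dose=4, Gene=5]  = -1
Marker = min(Enzyme, Dose) + 1  [with Enzyme=-1, Dose=4]  = 0
Toxicity = -3·Enzyme - 2·Marker + 2  [with Enzyme=-1, Marker=0]  = 5
Outcome = 6 if Toxicity >= 1 else -3  [with Toxicity=5]  = 6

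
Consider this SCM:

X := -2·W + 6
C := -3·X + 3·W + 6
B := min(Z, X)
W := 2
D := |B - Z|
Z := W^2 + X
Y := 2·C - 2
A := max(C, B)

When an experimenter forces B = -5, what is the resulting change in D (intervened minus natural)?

7

do(B=-5) replaces the equation B := min(Z, X) with the constant B = -5.
X = -2·W + 6  [with W=2]  = 2
Z = W^2 + X  [with W=2, X=2]  = 6
D = |B - Z|  [with B=-5, Z=6]  = 11
Without intervention: X = -2·W + 6  [with W=2]  = 2; Z = W^2 + X  [with W=2, X=2]  = 6; B = min(Z, X)  [with Z=6, X=2]  = 2; D = |B - Z|  [with B=2, Z=6]  = 4.
Change = 11 − 4 = 7.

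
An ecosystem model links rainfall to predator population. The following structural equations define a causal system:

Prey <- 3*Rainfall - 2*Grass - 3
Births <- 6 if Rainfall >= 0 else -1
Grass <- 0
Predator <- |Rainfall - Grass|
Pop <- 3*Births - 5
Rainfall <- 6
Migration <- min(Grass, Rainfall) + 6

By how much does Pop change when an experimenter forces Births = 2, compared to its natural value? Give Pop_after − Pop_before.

-12

Under do(Births=2), the mechanism Births <- 6 if Rainfall >= 0 else -1 is discarded; Births is fixed at 2.
Pop = 3*Births - 5  [with Births=2]  = 1
Without intervention: Births = 6 if Rainfall >= 0 else -1  [with Rainfall=6]  = 6; Pop = 3*Births - 5  [with Births=6]  = 13.
Change = 1 − 13 = -12.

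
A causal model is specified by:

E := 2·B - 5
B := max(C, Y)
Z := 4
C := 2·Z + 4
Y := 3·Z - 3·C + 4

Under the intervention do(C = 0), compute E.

do(C=0) replaces the equation C := 2·Z + 4 with the constant C = 0.
Y = 3·Z - 3·C + 4  [with Z=4, C=0]  = 16
B = max(C, Y)  [with C=0, Y=16]  = 16
E = 2·B - 5  [with B=16]  = 27

27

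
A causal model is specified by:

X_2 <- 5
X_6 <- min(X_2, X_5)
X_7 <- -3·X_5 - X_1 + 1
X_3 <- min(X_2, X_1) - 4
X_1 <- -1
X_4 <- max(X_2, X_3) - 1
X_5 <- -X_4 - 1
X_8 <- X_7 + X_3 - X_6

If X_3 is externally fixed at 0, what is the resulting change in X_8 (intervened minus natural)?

The intervention breaks the incoming arrows to X_3: X_3 <- min(X_2, X_1) - 4 no longer applies, and X_3 = 0.
X_4 = max(X_2, X_3) - 1  [with X_2=5, X_3=0]  = 4
X_5 = -X_4 - 1  [with X_4=4]  = -5
X_6 = min(X_2, X_5)  [with X_2=5, X_5=-5]  = -5
X_7 = -3·X_5 - X_1 + 1  [with X_5=-5, X_1=-1]  = 17
X_8 = X_7 + X_3 - X_6  [with X_7=17, X_3=0, X_6=-5]  = 22
Without intervention: X_3 = min(X_2, X_1) - 4  [with X_2=5, X_1=-1]  = -5; X_4 = max(X_2, X_3) - 1  [with X_2=5, X_3=-5]  = 4; X_5 = -X_4 - 1  [with X_4=4]  = -5; X_6 = min(X_2, X_5)  [with X_2=5, X_5=-5]  = -5; X_7 = -3·X_5 - X_1 + 1  [with X_5=-5, X_1=-1]  = 17; X_8 = X_7 + X_3 - X_6  [with X_7=17, X_3=-5, X_6=-5]  = 17.
Change = 22 − 17 = 5.

5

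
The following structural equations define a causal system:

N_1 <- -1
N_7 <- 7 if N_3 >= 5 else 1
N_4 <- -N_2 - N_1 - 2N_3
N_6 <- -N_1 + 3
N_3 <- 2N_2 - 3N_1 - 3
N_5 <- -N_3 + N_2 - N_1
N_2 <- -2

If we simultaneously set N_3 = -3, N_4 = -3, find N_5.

2

Setting N_3 = -3, N_4 = -3 by intervention discards those variables' equations.
N_5 = -N_3 + N_2 - N_1  [with N_3=-3, N_2=-2, N_1=-1]  = 2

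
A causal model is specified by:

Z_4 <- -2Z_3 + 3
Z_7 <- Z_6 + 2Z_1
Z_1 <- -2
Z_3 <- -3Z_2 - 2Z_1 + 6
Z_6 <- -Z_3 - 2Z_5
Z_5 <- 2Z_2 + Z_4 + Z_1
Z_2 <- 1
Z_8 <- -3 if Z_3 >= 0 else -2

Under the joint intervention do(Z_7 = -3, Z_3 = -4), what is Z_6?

-18

Setting Z_7 = -3, Z_3 = -4 by intervention discards those variables' equations.
Z_4 = -2Z_3 + 3  [with Z_3=-4]  = 11
Z_5 = 2Z_2 + Z_4 + Z_1  [with Z_2=1, Z_4=11, Z_1=-2]  = 11
Z_6 = -Z_3 - 2Z_5  [with Z_3=-4, Z_5=11]  = -18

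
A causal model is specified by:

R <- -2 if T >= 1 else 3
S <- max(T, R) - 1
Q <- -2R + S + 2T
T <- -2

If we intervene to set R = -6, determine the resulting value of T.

Under do(R=-6), the mechanism R <- -2 if T >= 1 else 3 is discarded; R is fixed at -6.
T is not downstream of the intervention, so its value is determined by the original equations.

-2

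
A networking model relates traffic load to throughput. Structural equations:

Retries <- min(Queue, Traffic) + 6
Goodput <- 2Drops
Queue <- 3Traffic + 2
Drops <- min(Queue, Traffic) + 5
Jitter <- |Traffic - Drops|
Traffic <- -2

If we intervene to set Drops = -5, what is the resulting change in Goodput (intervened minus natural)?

-12

The intervention breaks the incoming arrows to Drops: Drops <- min(Queue, Traffic) + 5 no longer applies, and Drops = -5.
Goodput = 2Drops  [with Drops=-5]  = -10
Without intervention: Queue = 3Traffic + 2  [with Traffic=-2]  = -4; Drops = min(Queue, Traffic) + 5  [with Queue=-4, Traffic=-2]  = 1; Goodput = 2Drops  [with Drops=1]  = 2.
Change = -10 − 2 = -12.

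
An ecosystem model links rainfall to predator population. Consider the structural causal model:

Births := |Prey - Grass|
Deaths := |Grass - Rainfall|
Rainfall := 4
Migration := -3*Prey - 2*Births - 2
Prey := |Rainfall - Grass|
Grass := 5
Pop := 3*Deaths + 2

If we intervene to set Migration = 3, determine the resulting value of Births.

do(Migration=3) replaces the equation Migration := -3*Prey - 2*Births - 2 with the constant Migration = 3.
No directed path runs from Migration to Births, so Births keeps its natural value.
Prey = |Rainfall - Grass|  [with Rainfall=4, Grass=5]  = 1
Births = |Prey - Grass|  [with Prey=1, Grass=5]  = 4

4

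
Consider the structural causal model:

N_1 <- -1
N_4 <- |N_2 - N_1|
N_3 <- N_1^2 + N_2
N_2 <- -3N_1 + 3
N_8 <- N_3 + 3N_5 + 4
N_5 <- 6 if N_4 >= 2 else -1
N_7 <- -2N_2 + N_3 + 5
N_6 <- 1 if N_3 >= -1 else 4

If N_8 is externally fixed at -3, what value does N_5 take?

6

do(N_8=-3) replaces the equation N_8 <- N_3 + 3N_5 + 4 with the constant N_8 = -3.
N_5 is not downstream of the intervention, so its value is determined by the original equations.
N_2 = -3N_1 + 3  [with N_1=-1]  = 6
N_4 = |N_2 - N_1|  [with N_2=6, N_1=-1]  = 7
N_5 = 6 if N_4 >= 2 else -1  [with N_4=7]  = 6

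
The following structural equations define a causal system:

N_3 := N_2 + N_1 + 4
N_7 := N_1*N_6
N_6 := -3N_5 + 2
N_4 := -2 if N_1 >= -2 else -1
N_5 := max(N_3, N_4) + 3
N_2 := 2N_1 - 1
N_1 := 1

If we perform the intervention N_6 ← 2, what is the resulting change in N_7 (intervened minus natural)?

27

Intervening sets N_6 = 2 and removes its equation (N_6 := -3N_5 + 2).
N_7 = N_1*N_6  [with N_1=1, N_6=2]  = 2
Without intervention: N_2 = 2N_1 - 1  [with N_1=1]  = 1; N_3 = N_2 + N_1 + 4  [with N_2=1, N_1=1]  = 6; N_4 = -2 if N_1 >= -2 else -1  [with N_1=1]  = -2; N_5 = max(N_3, N_4) + 3  [with N_3=6, N_4=-2]  = 9; N_6 = -3N_5 + 2  [with N_5=9]  = -25; N_7 = N_1*N_6  [with N_1=1, N_6=-25]  = -25.
Change = 2 − (-25) = 27.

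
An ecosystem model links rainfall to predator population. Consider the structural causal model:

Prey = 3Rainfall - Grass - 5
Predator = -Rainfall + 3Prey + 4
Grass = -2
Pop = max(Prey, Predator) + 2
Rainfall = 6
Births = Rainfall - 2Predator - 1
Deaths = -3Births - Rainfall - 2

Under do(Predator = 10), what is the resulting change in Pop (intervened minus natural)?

-28

The intervention breaks the incoming arrows to Predator: Predator = -Rainfall + 3Prey + 4 no longer applies, and Predator = 10.
Prey = 3Rainfall - Grass - 5  [with Rainfall=6, Grass=-2]  = 15
Pop = max(Prey, Predator) + 2  [with Prey=15, Predator=10]  = 17
Without intervention: Prey = 3Rainfall - Grass - 5  [with Rainfall=6, Grass=-2]  = 15; Predator = -Rainfall + 3Prey + 4  [with Rainfall=6, Prey=15]  = 43; Pop = max(Prey, Predator) + 2  [with Prey=15, Predator=43]  = 45.
Change = 17 − 45 = -28.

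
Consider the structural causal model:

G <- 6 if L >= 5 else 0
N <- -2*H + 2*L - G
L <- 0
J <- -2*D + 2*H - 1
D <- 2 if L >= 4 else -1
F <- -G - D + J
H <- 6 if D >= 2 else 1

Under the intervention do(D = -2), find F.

7

Under do(D=-2), the mechanism D <- 2 if L >= 4 else -1 is discarded; D is fixed at -2.
G = 6 if L >= 5 else 0  [with L=0]  = 0
H = 6 if D >= 2 else 1  [with D=-2]  = 1
J = -2*D + 2*H - 1  [with D=-2, H=1]  = 5
F = -G - D + J  [with G=0, D=-2, J=5]  = 7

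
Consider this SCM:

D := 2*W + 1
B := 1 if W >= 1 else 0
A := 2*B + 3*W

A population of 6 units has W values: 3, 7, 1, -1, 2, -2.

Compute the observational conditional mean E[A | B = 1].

11.75

E[A|B=1] averages over only the 4 units with B=1 (W = 3, 7, 1, 2): A = 11, 23, 5, 8, mean 11.75.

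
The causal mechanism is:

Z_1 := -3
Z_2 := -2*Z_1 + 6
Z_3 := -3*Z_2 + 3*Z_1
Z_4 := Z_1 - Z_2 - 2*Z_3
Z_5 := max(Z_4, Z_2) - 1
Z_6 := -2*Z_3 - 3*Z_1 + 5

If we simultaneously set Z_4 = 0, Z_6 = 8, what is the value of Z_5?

Setting Z_4 = 0, Z_6 = 8 by intervention discards those variables' equations.
Z_2 = -2*Z_1 + 6  [with Z_1=-3]  = 12
Z_5 = max(Z_4, Z_2) - 1  [with Z_4=0, Z_2=12]  = 11

11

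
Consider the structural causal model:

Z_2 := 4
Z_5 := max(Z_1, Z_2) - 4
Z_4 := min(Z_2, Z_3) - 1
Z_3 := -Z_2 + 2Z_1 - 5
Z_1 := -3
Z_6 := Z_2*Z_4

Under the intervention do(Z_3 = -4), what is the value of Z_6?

-20

The intervention breaks the incoming arrows to Z_3: Z_3 := -Z_2 + 2Z_1 - 5 no longer applies, and Z_3 = -4.
Z_4 = min(Z_2, Z_3) - 1  [with Z_2=4, Z_3=-4]  = -5
Z_6 = Z_2*Z_4  [with Z_2=4, Z_4=-5]  = -20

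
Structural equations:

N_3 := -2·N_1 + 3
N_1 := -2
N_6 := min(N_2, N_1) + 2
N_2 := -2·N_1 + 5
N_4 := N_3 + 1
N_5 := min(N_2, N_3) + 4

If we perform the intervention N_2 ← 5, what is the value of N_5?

9

do(N_2=5) replaces the equation N_2 := -2·N_1 + 5 with the constant N_2 = 5.
N_3 = -2·N_1 + 3  [with N_1=-2]  = 7
N_5 = min(N_2, N_3) + 4  [with N_2=5, N_3=7]  = 9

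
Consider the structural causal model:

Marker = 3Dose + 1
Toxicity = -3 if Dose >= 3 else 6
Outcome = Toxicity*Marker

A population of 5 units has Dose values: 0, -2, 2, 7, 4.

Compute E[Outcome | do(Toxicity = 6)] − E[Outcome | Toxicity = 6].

do(Toxicity=6) breaks Toxicity's dependence on Dose. With Toxicity=6 fixed, Outcome across the units is 6, -30, 42, 132, 78, mean 45.6.
Conditioning on Toxicity=6 selects the 3 unit(s) with Dose ∈ {0, -2, 2}. Their Outcome values: 6, -30, 42. Mean = 6.
Difference = 45.6 − 6 = 39.6.

39.6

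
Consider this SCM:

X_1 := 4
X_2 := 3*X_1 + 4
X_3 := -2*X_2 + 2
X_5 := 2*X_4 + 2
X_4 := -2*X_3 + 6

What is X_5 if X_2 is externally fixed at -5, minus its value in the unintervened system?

do(X_2=-5) replaces the equation X_2 := 3*X_1 + 4 with the constant X_2 = -5.
X_3 = -2*X_2 + 2  [with X_2=-5]  = 12
X_4 = -2*X_3 + 6  [with X_3=12]  = -18
X_5 = 2*X_4 + 2  [with X_4=-18]  = -34
Without intervention: X_2 = 3*X_1 + 4  [with X_1=4]  = 16; X_3 = -2*X_2 + 2  [with X_2=16]  = -30; X_4 = -2*X_3 + 6  [with X_3=-30]  = 66; X_5 = 2*X_4 + 2  [with X_4=66]  = 134.
Change = -34 − 134 = -168.

-168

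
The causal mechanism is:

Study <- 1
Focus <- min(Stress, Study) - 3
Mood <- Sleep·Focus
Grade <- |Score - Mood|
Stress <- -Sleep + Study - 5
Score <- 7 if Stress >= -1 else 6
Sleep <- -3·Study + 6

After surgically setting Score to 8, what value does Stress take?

-7

do(Score=8) replaces the equation Score <- 7 if Stress >= -1 else 6 with the constant Score = 8.
Stress is not downstream of the intervention, so its value is determined by the original equations.
Sleep = -3·Study + 6  [with Study=1]  = 3
Stress = -Sleep + Study - 5  [with Sleep=3, Study=1]  = -7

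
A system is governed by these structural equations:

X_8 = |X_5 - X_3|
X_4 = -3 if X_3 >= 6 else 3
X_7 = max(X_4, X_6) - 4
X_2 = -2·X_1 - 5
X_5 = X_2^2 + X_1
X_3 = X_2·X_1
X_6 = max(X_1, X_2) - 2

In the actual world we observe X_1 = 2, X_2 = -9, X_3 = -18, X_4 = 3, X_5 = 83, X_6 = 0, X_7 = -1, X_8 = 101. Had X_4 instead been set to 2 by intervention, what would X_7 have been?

The intervention breaks the incoming arrows to X_4: X_4 = -3 if X_3 >= 6 else 3 no longer applies, and X_4 = 2.
X_2 = -2·X_1 - 5  [with X_1=2]  = -9
X_6 = max(X_1, X_2) - 2  [with X_1=2, X_2=-9]  = 0
X_7 = max(X_4, X_6) - 4  [with X_4=2, X_6=0]  = -2

-2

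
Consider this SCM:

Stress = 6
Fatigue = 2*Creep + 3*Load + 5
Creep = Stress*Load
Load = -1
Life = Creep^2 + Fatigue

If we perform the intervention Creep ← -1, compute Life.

1

do(Creep=-1) replaces the equation Creep = Stress*Load with the constant Creep = -1.
Fatigue = 2*Creep + 3*Load + 5  [with Creep=-1, Load=-1]  = 0
Life = Creep^2 + Fatigue  [with Creep=-1, Fatigue=0]  = 1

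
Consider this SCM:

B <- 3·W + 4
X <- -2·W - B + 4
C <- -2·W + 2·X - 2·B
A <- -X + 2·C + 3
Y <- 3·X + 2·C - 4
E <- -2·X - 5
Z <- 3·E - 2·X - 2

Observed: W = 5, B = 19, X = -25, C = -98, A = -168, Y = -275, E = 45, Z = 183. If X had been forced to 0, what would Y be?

-100

The intervention breaks the incoming arrows to X: X <- -2·W - B + 4 no longer applies, and X = 0.
B = 3·W + 4  [with W=5]  = 19
C = -2·W + 2·X - 2·B  [with W=5, X=0, B=19]  = -48
Y = 3·X + 2·C - 4  [with X=0, C=-48]  = -100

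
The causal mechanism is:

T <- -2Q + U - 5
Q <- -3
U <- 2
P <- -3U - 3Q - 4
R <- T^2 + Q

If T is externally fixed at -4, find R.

13

The intervention breaks the incoming arrows to T: T <- -2Q + U - 5 no longer applies, and T = -4.
R = T^2 + Q  [with T=-4, Q=-3]  = 13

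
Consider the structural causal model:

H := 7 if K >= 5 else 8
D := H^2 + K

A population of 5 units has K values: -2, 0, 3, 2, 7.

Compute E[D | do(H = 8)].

66

The intervention sets H=8 in all 5 units regardless of K. Recomputing D per unit gives 62, 64, 67, 66, 71; average 66.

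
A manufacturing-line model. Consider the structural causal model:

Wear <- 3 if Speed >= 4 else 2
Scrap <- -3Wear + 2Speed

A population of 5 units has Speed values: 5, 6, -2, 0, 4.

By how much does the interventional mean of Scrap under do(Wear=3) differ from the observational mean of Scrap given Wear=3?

The intervention sets Wear=3 in all 5 units regardless of Speed. Recomputing Scrap per unit gives 1, 3, -13, -9, -1; average -3.8.
Conditioning on Wear=3 selects the 3 unit(s) with Speed ∈ {5, 6, 4}. Their Scrap values: 1, 3, -1. Mean = 1.
Difference = -3.8 − 1 = -4.8.

-4.8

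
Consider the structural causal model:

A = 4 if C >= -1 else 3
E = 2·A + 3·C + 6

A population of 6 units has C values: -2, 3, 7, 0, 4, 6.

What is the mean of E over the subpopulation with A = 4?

26

Conditioning on A=4 selects the 5 unit(s) with C ∈ {3, 7, 0, 4, 6}. Their E values: 23, 35, 14, 26, 32. Mean = 26.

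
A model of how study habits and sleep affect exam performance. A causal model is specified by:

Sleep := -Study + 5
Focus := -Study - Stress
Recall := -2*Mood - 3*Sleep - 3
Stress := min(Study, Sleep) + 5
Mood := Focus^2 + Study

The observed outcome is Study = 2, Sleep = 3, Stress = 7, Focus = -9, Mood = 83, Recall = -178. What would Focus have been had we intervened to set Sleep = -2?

Under do(Sleep=-2), the mechanism Sleep := -Study + 5 is discarded; Sleep is fixed at -2.
Stress = min(Study, Sleep) + 5  [with Study=2, Sleep=-2]  = 3
Focus = -Study - Stress  [with Study=2, Stress=3]  = -5

-5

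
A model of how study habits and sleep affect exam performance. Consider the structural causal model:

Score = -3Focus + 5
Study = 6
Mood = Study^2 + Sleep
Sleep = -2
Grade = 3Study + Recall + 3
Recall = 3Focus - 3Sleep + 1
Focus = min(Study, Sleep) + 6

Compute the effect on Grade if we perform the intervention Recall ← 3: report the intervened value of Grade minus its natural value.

-16

Intervening sets Recall = 3 and removes its equation (Recall = 3Focus - 3Sleep + 1).
Grade = 3Study + Recall + 3  [with Study=6, Recall=3]  = 24
Without intervention: Focus = min(Study, Sleep) + 6  [with Study=6, Sleep=-2]  = 4; Recall = 3Focus - 3Sleep + 1  [with Focus=4, Sleep=-2]  = 19; Grade = 3Study + Recall + 3  [with Study=6, Recall=19]  = 40.
Change = 24 − 40 = -16.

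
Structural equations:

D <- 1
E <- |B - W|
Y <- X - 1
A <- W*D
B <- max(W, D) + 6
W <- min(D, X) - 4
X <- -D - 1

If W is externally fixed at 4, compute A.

4

do(W=4) replaces the equation W <- min(D, X) - 4 with the constant W = 4.
A = W*D  [with W=4, D=1]  = 4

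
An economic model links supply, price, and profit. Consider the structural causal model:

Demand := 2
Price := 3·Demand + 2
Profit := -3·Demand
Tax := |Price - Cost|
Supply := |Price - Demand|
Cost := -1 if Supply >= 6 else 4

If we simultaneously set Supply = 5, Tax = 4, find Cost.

The joint intervention fixes Supply = 5, Tax = 4, removing each variable's own equation.
Cost = -1 if Supply >= 6 else 4  [with Supply=5]  = 4

4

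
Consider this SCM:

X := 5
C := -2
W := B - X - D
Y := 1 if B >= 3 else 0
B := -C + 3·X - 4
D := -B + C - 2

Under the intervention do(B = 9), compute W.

The intervention breaks the incoming arrows to B: B := -C + 3·X - 4 no longer applies, and B = 9.
D = -B + C - 2  [with B=9, C=-2]  = -13
W = B - X - D  [with B=9, X=5, D=-13]  = 17

17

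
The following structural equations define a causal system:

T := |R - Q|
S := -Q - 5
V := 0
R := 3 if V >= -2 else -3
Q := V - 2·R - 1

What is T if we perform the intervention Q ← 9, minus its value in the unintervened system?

-4

do(Q=9) replaces the equation Q := V - 2·R - 1 with the constant Q = 9.
R = 3 if V >= -2 else -3  [with V=0]  = 3
T = |R - Q|  [with R=3, Q=9]  = 6
Without intervention: R = 3 if V >= -2 else -3  [with V=0]  = 3; Q = V - 2·R - 1  [with V=0, R=3]  = -7; T = |R - Q|  [with R=3, Q=-7]  = 10.
Change = 6 − 10 = -4.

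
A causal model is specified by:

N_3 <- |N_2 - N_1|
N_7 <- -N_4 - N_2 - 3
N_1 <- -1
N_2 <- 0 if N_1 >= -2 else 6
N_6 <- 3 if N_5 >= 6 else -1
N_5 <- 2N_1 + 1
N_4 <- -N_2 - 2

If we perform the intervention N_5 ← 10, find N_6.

The intervention breaks the incoming arrows to N_5: N_5 <- 2N_1 + 1 no longer applies, and N_5 = 10.
N_6 = 3 if N_5 >= 6 else -1  [with N_5=10]  = 3

3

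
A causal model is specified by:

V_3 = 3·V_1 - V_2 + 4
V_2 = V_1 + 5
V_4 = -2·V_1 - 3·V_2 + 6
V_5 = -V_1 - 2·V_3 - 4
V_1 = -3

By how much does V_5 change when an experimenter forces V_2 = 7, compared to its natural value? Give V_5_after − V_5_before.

do(V_2=7) replaces the equation V_2 = V_1 + 5 with the constant V_2 = 7.
V_3 = 3·V_1 - V_2 + 4  [with V_1=-3, V_2=7]  = -12
V_5 = -V_1 - 2·V_3 - 4  [with V_1=-3, V_3=-12]  = 23
Without intervention: V_2 = V_1 + 5  [with V_1=-3]  = 2; V_3 = 3·V_1 - V_2 + 4  [with V_1=-3, V_2=2]  = -7; V_5 = -V_1 - 2·V_3 - 4  [with V_1=-3, V_3=-7]  = 13.
Change = 23 − 13 = 10.

10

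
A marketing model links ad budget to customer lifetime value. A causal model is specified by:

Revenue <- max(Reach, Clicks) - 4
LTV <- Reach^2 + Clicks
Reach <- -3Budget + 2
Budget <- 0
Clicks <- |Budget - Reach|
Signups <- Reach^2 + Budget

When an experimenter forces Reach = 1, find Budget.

0

Under do(Reach=1), the mechanism Reach <- -3Budget + 2 is discarded; Reach is fixed at 1.
Budget is not downstream of the intervention, so its value is determined by the original equations.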